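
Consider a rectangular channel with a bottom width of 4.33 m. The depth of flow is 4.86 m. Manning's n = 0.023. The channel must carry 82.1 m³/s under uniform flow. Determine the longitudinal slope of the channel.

S = 0.0047

Flow area A = b·y = 4.33 × 4.86 = 21.04 m². Wetted perimeter P = b + 2y = 4.33 + 2×4.86 = 14.05 m.
Hydraulic radius R = A/P = 21.04/14.05 = 1.498 m.
From Manning's equation, S = [nQ / (1 A R^(2/3))]² = [0.023 × 82.1 / (1 × 21.04 × 1.498^(2/3))]² = 0.0047.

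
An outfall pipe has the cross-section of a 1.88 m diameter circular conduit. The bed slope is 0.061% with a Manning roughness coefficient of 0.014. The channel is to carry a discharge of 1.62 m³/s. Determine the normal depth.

Manning's equation rearranged: A R^(2/3) = nQ / (1·√S) = 0.014 × 1.62 / (√0.00061) = 0.9183.
Trying y = 0.81 m: A R^(2/3) = 0.6469 — low.
Trying y = 1.22 m: A R^(2/3) = 1.266 — high.
Trying y = 0.992 m: A R^(2/3) = 0.9183 — close enough.

y_n = 0.992 m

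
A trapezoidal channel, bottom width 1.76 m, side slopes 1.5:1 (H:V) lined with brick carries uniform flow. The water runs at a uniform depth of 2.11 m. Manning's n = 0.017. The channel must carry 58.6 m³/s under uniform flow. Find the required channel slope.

S = 0.008

With bottom width b = 1.76 m and side slope z = 1.5: A = (b + zy)y = (1.76 + 1.5×2.11)×2.11 = 10.39 m²; P = b + 2y√(1+z²) = 1.76 + 2×2.11×1.803 = 9.368 m.
Hydraulic radius R = A/P = 10.39/9.368 = 1.109 m.
From Manning's equation, S = [nQ / (1 A R^(2/3))]² = [0.017 × 58.6 / (1 × 10.39 × 1.109^(2/3))]² = 0.008.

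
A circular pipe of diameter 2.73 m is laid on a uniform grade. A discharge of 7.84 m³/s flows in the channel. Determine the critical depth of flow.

At critical depth, Q² T / (g A³) = 1, i.e. A³/T = Q²/g = 7.84²/9.81 = 6.266.
At y = 1.4 m: A³/T = 10.12 — too large.
At y = 0.992 m: A³/T = 2.701 — too small.
At y = 1.24 m: A³/T = 6.361 — close enough.

y_c = 1.24 m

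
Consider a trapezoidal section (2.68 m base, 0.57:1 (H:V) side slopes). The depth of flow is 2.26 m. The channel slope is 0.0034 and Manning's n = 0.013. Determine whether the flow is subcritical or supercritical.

With bottom width b = 2.68 m and side slope z = 0.57: A = (b + zy)y = (2.68 + 0.57×2.26)×2.26 = 8.968 m²; P = b + 2y√(1+z²) = 2.68 + 2×2.26×1.151 = 7.883 m.
Hydraulic radius R = A/P = 8.968/7.883 = 1.138 m.
V = (1/n) R^(2/3) √S = (1/0.013) × 1.138^(2/3) × √0.0034 = 4.888 m/s. Hydraulic depth D_h = A/T = 8.968/5.256 = 1.706 m.
Froude number Fr = V/√(g·D_h) = 4.888/√(9.81×1.706) = 1.19, which is greater than 1, so the flow is supercritical.

supercritical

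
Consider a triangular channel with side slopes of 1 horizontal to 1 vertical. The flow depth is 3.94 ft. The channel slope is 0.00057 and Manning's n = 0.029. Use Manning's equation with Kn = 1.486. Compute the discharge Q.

Q = 23.7 ft³/s

For a triangular section with side slope z = 1: A = zy² = 1×3.94² = 15.52 ft²; P = 2y√(1+z²) = 2×3.94×1.414 = 11.14 ft.
Hydraulic radius R = A/P = 15.52/11.14 = 1.393 ft.
Manning's equation: Q = (1.486/n) A R^(2/3) S^(1/2) = (1.486/0.029) × 15.52 × 1.393^(2/3) × 0.00057^(1/2) = 23.7 ft³/s.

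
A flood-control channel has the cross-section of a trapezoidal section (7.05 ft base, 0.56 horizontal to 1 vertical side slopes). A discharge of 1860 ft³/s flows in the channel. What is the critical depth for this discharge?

y_c = 9.91 ft

At critical depth, Q² T / (g A³) = 1, i.e. A³/T = Q²/g = 1860²/32.2 = 107400.
At y = 12.4 ft: A³/T = 249500 — too large.
At y = 9.91 ft: A³/T = 107300 — close enough.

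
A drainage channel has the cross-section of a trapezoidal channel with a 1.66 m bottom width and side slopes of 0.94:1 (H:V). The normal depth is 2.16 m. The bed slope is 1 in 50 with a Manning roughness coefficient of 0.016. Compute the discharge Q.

With bottom width b = 1.66 m and side slope z = 0.94: A = (b + zy)y = (1.66 + 0.94×2.16)×2.16 = 7.971 m²; P = b + 2y√(1+z²) = 1.66 + 2×2.16×1.372 = 7.589 m.
Hydraulic radius R = A/P = 7.971/7.589 = 1.05 m.
Manning's equation: Q = (1/n) A R^(2/3) S^(1/2) = (1/0.016) × 7.971 × 1.05^(2/3) × 0.02^(1/2) = 72.8 m³/s.

Q = 72.8 m³/s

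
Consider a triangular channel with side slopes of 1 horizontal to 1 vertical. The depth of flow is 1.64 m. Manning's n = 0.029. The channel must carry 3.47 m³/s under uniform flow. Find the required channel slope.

For a triangular section with side slope z = 1: A = zy² = 1×1.64² = 2.69 m²; P = 2y√(1+z²) = 2×1.64×1.414 = 4.639 m.
Hydraulic radius R = A/P = 2.69/4.639 = 0.5798 m.
From Manning's equation, S = [nQ / (1 A R^(2/3))]² = [0.029 × 3.47 / (1 × 2.69 × 0.5798^(2/3))]² = 0.0029.

S = 0.0029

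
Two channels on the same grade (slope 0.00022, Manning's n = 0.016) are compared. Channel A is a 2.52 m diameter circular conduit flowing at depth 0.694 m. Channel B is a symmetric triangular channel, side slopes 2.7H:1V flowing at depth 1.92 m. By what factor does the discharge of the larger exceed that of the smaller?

15.3

Channel A: For a circular section of diameter D = 2.52 m at depth y = 0.694 m, the central angle is θ = 2 arccos(1 − 2y/D) = 2.21 rad. Then A = (D²/8)(θ − sin θ) = 1.117 m² and P = Dθ/2 = 2.784 m. Hydraulic radius R = A/P = 1.117/2.784 = 0.4012 m. Q_A = (1/0.016)·1.117·0.4012^(2/3)·√0.00022 = 0.5632 m³/s.
Channel B: For a triangular section with side slope z = 2.7: A = zy² = 2.7×1.92² = 9.953 m²; P = 2y√(1+z²) = 2×1.92×2.879 = 11.06 m. Hydraulic radius R = A/P = 9.953/11.06 = 0.9002 m. Q_B = (1/0.016)·9.953·0.9002^(2/3)·√0.00022 = 8.603 m³/s.
The larger discharge is 8.603 m³/s and the smaller is 0.5632 m³/s; the ratio is 15.3.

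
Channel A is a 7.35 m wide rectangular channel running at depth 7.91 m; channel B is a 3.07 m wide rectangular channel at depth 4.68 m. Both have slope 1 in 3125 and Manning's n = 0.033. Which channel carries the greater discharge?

channel A

Channel A: Flow area A = b·y = 7.35 × 7.91 = 58.14 m². Wetted perimeter P = b + 2y = 7.35 + 2×7.91 = 23.17 m. Hydraulic radius R = A/P = 58.14/23.17 = 2.509 m. Q_A = (1/0.033)·58.14·2.509^(2/3)·√0.00032 = 58.19 m³/s.
Channel B: Flow area A = b·y = 3.07 × 4.68 = 14.37 m². Wetted perimeter P = b + 2y = 3.07 + 2×4.68 = 12.43 m. Hydraulic radius R = A/P = 14.37/12.43 = 1.156 m. Q_B = (1/0.033)·14.37·1.156^(2/3)·√0.00032 = 8.578 m³/s.
Q_A = 58.19 m³/s vs Q_B = 8.578 m³/s, so channel A carries more.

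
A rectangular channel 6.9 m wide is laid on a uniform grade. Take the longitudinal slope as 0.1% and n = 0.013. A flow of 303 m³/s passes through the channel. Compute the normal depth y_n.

Manning's equation rearranged: A R^(2/3) = nQ / (1·√S) = 0.013 × 303 / (√0.001) = 124.6.
Trying y = 6.99 m: A R^(2/3) = 84.28 — short.
Trying y = 12.1 m: A R^(2/3) = 161.3 — over.
Trying y = 9.69 m: A R^(2/3) = 124.6 — matches.

y_n = 9.69 m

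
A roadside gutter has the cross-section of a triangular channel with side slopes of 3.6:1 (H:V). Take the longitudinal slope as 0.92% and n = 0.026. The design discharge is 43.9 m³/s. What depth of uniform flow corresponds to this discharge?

Manning's equation rearranged: A R^(2/3) = nQ / (1·√S) = 0.026 × 43.9 / (√0.0092) = 11.9.
At y = 1.51 m: A R^(2/3) = 6.639 — too small.
At y = 1.88 m: A R^(2/3) = 11.91 — ≈ 11.9.

y_n = 1.88 m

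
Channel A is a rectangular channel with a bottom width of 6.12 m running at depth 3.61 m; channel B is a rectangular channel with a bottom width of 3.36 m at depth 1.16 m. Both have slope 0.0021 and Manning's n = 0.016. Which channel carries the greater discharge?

channel A

Channel A: Flow area A = b·y = 6.12 × 3.61 = 22.09 m². Wetted perimeter P = b + 2y = 6.12 + 2×3.61 = 13.34 m. Hydraulic radius R = A/P = 22.09/13.34 = 1.656 m. Q_A = (1/0.016)·22.09·1.656^(2/3)·√0.0021 = 88.58 m³/s.
Channel B: Flow area A = b·y = 3.36 × 1.16 = 3.898 m². Wetted perimeter P = b + 2y = 3.36 + 2×1.16 = 5.68 m. Hydraulic radius R = A/P = 3.898/5.68 = 0.6862 m. Q_B = (1/0.016)·3.898·0.6862^(2/3)·√0.0021 = 8.685 m³/s.
Q_A = 88.58 m³/s vs Q_B = 8.685 m³/s, so channel A carries more.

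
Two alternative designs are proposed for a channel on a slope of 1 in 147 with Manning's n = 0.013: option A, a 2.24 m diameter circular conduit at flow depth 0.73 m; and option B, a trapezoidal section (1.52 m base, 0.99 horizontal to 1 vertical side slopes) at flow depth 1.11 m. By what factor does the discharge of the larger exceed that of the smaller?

Channel A: For a circular section of diameter D = 2.24 m at depth y = 0.73 m, the central angle is θ = 2 arccos(1 − 2y/D) = 2.43 rad. Then A = (D²/8)(θ − sin θ) = 1.115 m² and P = Dθ/2 = 2.722 m. Hydraulic radius R = A/P = 1.115/2.722 = 0.4096 m. Q_A = (1/0.013)·1.115·0.4096^(2/3)·√0.006803 = 3.901 m³/s.
Channel B: With bottom width b = 1.52 m and side slope z = 0.99: A = (b + zy)y = (1.52 + 0.99×1.11)×1.11 = 2.907 m²; P = b + 2y√(1+z²) = 1.52 + 2×1.11×1.407 = 4.644 m. Hydraulic radius R = A/P = 2.907/4.644 = 0.626 m. Q_B = (1/0.013)·2.907·0.626^(2/3)·√0.006803 = 13.5 m³/s.
The larger discharge is 13.5 m³/s and the smaller is 3.901 m³/s; the ratio is 3.46.

3.46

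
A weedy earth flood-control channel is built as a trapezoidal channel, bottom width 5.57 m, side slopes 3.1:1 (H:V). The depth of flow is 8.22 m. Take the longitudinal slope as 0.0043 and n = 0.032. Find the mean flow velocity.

V = 5.43 m/s

With bottom width b = 5.57 m and side slope z = 3.1: A = (b + zy)y = (5.57 + 3.1×8.22)×8.22 = 255.2 m²; P = b + 2y√(1+z²) = 5.57 + 2×8.22×3.257 = 59.12 m.
Hydraulic radius R = A/P = 255.2/59.12 = 4.317 m.
From Manning's equation, V = (1/n) R^(2/3) S^(1/2) = (1/0.032) × 4.317^(2/3) × 0.0043^(1/2) = 5.43 m/s.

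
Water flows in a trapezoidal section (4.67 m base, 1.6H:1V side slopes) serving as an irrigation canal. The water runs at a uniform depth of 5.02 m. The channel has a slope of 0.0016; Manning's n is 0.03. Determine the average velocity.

With bottom width b = 4.67 m and side slope z = 1.6: A = (b + zy)y = (4.67 + 1.6×5.02)×5.02 = 63.76 m²; P = b + 2y√(1+z²) = 4.67 + 2×5.02×1.887 = 23.61 m.
Hydraulic radius R = A/P = 63.76/23.61 = 2.7 m.
From Manning's equation, V = (1/n) R^(2/3) S^(1/2) = (1/0.03) × 2.7^(2/3) × 0.0016^(1/2) = 2.59 m/s.

V = 2.59 m/s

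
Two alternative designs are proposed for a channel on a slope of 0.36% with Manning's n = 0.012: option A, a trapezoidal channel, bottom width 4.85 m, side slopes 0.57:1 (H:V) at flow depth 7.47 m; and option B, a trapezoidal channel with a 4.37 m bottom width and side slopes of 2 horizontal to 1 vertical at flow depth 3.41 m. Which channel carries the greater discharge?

Channel A: With bottom width b = 4.85 m and side slope z = 0.57: A = (b + zy)y = (4.85 + 0.57×7.47)×7.47 = 68.04 m²; P = b + 2y√(1+z²) = 4.85 + 2×7.47×1.151 = 22.05 m. Hydraulic radius R = A/P = 68.04/22.05 = 3.086 m. Q_A = (1/0.012)·68.04·3.086^(2/3)·√0.0036 = 721.1 m³/s.
Channel B: With bottom width b = 4.37 m and side slope z = 2: A = (b + zy)y = (4.37 + 2×3.41)×3.41 = 38.16 m²; P = b + 2y√(1+z²) = 4.37 + 2×3.41×2.236 = 19.62 m. Hydraulic radius R = A/P = 38.16/19.62 = 1.945 m. Q_B = (1/0.012)·38.16·1.945^(2/3)·√0.0036 = 297.3 m³/s.
Q_A = 721.1 m³/s vs Q_B = 297.3 m³/s, so channel A carries more.

channel A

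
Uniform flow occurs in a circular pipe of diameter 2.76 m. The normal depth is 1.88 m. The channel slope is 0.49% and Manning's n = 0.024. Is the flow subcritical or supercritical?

subcritical

For a circular section of diameter D = 2.76 m at depth y = 1.88 m, the central angle is θ = 2 arccos(1 − 2y/D) = 3.883 rad. Then A = (D²/8)(θ − sin θ) = 4.341 m² and P = Dθ/2 = 5.359 m.
Hydraulic radius R = A/P = 4.341/5.359 = 0.81 m.
V = (1/n) R^(2/3) √S = (1/0.024) × 0.81^(2/3) × √0.0049 = 2.534 m/s. Hydraulic depth D_h = A/T = 4.341/2.572 = 1.687 m.
Froude number Fr = V/√(g·D_h) = 2.534/√(9.81×1.687) = 0.623, which is less than 1, so the flow is subcritical.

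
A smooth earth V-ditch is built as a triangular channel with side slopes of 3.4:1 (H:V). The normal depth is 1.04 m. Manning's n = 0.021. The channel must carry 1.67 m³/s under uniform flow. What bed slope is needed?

For a triangular section with side slope z = 3.4: A = zy² = 3.4×1.04² = 3.677 m²; P = 2y√(1+z²) = 2×1.04×3.544 = 7.372 m.
Hydraulic radius R = A/P = 3.677/7.372 = 0.4989 m.
From Manning's equation, S = [nQ / (1 A R^(2/3))]² = [0.021 × 1.67 / (1 × 3.677 × 0.4989^(2/3))]² = 0.00023.

S = 0.00023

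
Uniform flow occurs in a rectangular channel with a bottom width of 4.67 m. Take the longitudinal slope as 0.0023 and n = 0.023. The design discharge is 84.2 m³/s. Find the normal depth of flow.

Manning's equation rearranged: A R^(2/3) = nQ / (1·√S) = 0.023 × 84.2 / (√0.0023) = 40.38.
Try y = 6.98 m: A R^(2/3) = 47.33 — high.
Try y = 5.44 m: A R^(2/3) = 35.24 — low.
Try y = 6.1 m: A R^(2/3) = 40.4 — matches.

y_n = 6.1 m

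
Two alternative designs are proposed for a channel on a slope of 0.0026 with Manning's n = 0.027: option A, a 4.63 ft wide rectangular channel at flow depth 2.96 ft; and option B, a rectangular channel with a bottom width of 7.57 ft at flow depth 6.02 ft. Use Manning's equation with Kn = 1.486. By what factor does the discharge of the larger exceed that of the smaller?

Channel A: Flow area A = b·y = 4.63 × 2.96 = 13.7 ft². Wetted perimeter P = b + 2y = 4.63 + 2×2.96 = 10.55 ft. Hydraulic radius R = A/P = 13.7/10.55 = 1.299 ft. Q_A = (1.486/0.027)·13.7·1.299^(2/3)·√0.0026 = 45.79 ft³/s.
Channel B: Flow area A = b·y = 7.57 × 6.02 = 45.57 ft². Wetted perimeter P = b + 2y = 7.57 + 2×6.02 = 19.61 ft. Hydraulic radius R = A/P = 45.57/19.61 = 2.324 ft. Q_B = (1.486/0.027)·45.57·2.324^(2/3)·√0.0026 = 224.4 ft³/s.
The larger discharge is 224.4 ft³/s and the smaller is 45.79 ft³/s; the ratio is 4.9.

4.9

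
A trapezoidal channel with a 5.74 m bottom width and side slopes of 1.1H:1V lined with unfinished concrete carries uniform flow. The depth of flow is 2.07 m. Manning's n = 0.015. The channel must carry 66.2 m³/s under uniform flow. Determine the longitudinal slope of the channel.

S = 0.0023

With bottom width b = 5.74 m and side slope z = 1.1: A = (b + zy)y = (5.74 + 1.1×2.07)×2.07 = 16.6 m²; P = b + 2y√(1+z²) = 5.74 + 2×2.07×1.487 = 11.89 m.
Hydraulic radius R = A/P = 16.6/11.89 = 1.395 m.
From Manning's equation, S = [nQ / (1 A R^(2/3))]² = [0.015 × 66.2 / (1 × 16.6 × 1.395^(2/3))]² = 0.0023.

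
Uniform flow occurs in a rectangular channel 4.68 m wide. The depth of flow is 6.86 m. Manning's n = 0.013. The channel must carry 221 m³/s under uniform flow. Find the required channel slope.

Flow area A = b·y = 4.68 × 6.86 = 32.1 m². Wetted perimeter P = b + 2y = 4.68 + 2×6.86 = 18.4 m.
Hydraulic radius R = A/P = 32.1/18.4 = 1.745 m.
From Manning's equation, S = [nQ / (1 A R^(2/3))]² = [0.013 × 221 / (1 × 32.1 × 1.745^(2/3))]² = 0.00381.

S = 0.00381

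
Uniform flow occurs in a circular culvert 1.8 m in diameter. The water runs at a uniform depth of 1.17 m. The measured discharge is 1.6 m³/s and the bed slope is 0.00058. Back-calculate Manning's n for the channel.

n = 0.017

For a circular section of diameter D = 1.8 m at depth y = 1.17 m, the central angle is θ = 2 arccos(1 − 2y/D) = 3.751 rad. Then A = (D²/8)(θ − sin θ) = 1.751 m² and P = Dθ/2 = 3.376 m.
Hydraulic radius R = A/P = 1.751/3.376 = 0.5187 m.
Rearranging Manning's equation: n = (1/Q) A R^(2/3) S^(1/2) = (1/1.6) × 1.751 × 0.5187^(2/3) × √0.00058 = 0.017.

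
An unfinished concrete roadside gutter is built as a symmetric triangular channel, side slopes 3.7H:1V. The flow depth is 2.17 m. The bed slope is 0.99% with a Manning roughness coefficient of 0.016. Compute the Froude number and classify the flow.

supercritical

For a triangular section with side slope z = 3.7: A = zy² = 3.7×2.17² = 17.42 m²; P = 2y√(1+z²) = 2×2.17×3.833 = 16.63 m.
Hydraulic radius R = A/P = 17.42/16.63 = 1.047 m.
V = (1/n) R^(2/3) √S = (1/0.016) × 1.047^(2/3) × √0.0099 = 6.414 m/s. Hydraulic depth D_h = A/T = 17.42/16.06 = 1.085 m.
Froude number Fr = V/√(g·D_h) = 6.414/√(9.81×1.085) = 1.97, which is greater than 1, so the flow is supercritical.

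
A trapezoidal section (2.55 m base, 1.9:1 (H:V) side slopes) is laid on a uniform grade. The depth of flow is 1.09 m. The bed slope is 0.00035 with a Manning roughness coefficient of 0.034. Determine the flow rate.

Q = 2.18 m³/s

With bottom width b = 2.55 m and side slope z = 1.9: A = (b + zy)y = (2.55 + 1.9×1.09)×1.09 = 5.037 m²; P = b + 2y√(1+z²) = 2.55 + 2×1.09×2.147 = 7.231 m.
Hydraulic radius R = A/P = 5.037/7.231 = 0.6966 m.
Manning's equation: Q = (1/n) A R^(2/3) S^(1/2) = (1/0.034) × 5.037 × 0.6966^(2/3) × 0.00035^(1/2) = 2.18 m³/s.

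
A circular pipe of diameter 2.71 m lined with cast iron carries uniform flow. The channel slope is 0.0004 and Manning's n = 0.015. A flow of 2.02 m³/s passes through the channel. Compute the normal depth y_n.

Manning's equation rearranged: A R^(2/3) = nQ / (1·√S) = 0.015 × 2.02 / (√0.0004) = 1.515.
Try y = 1.33 m: A R^(2/3) = 2.155 — too large.
Try y = 0.766 m: A R^(2/3) = 0.7761 — too small.
Try y = 1.09 m: A R^(2/3) = 1.515 — matches.

y_n = 1.09 m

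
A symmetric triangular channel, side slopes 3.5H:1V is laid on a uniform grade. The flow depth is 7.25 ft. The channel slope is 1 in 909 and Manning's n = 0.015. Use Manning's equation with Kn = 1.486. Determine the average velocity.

For a triangular section with side slope z = 3.5: A = zy² = 3.5×7.25² = 184 ft²; P = 2y√(1+z²) = 2×7.25×3.64 = 52.78 ft.
Hydraulic radius R = A/P = 184/52.78 = 3.486 ft.
From Manning's equation, V = (1.486/n) R^(2/3) S^(1/2) = (1.486/0.015) × 3.486^(2/3) × 0.0011^(1/2) = 7.55 ft/s.

V = 7.55 ft/s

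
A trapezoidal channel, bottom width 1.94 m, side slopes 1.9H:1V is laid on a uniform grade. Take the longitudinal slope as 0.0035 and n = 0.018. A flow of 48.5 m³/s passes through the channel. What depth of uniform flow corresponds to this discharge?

y_n = 2.18 m

Manning's equation rearranged: A R^(2/3) = nQ / (1·√S) = 0.018 × 48.5 / (√0.0035) = 14.76.
Trying y = 2.58 m: A R^(2/3) = 21.62 — over.
Trying y = 1.74 m: A R^(2/3) = 8.944 — short.
Trying y = 2.18 m: A R^(2/3) = 14.75 — ≈ 14.76.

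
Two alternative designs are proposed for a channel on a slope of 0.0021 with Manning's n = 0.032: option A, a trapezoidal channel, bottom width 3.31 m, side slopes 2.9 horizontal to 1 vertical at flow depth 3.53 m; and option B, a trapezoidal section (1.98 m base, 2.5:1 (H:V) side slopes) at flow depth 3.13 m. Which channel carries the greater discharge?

Channel A: With bottom width b = 3.31 m and side slope z = 2.9: A = (b + zy)y = (3.31 + 2.9×3.53)×3.53 = 47.82 m²; P = b + 2y√(1+z²) = 3.31 + 2×3.53×3.068 = 24.97 m. Hydraulic radius R = A/P = 47.82/24.97 = 1.915 m. Q_A = (1/0.032)·47.82·1.915^(2/3)·√0.0021 = 105.6 m³/s.
Channel B: With bottom width b = 1.98 m and side slope z = 2.5: A = (b + zy)y = (1.98 + 2.5×3.13)×3.13 = 30.69 m²; P = b + 2y√(1+z²) = 1.98 + 2×3.13×2.693 = 18.84 m. Hydraulic radius R = A/P = 30.69/18.84 = 1.629 m. Q_B = (1/0.032)·30.69·1.629^(2/3)·√0.0021 = 60.85 m³/s.
Q_A = 105.6 m³/s vs Q_B = 60.85 m³/s, so channel A carries more.

channel A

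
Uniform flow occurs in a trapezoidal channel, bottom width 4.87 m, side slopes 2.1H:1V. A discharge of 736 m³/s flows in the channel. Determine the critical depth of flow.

At critical depth, Q² T / (g A³) = 1, i.e. A³/T = Q²/g = 736²/9.81 = 55220.
Trying y = 4.71 m: A³/T = 13630 — low.
Trying y = 7.46 m: A³/T = 99320 — high.
Trying y = 6.53 m: A³/T = 55330 — close enough.

y_c = 6.53 m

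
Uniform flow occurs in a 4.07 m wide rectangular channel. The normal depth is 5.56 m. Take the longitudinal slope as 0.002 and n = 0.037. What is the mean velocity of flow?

Flow area A = b·y = 4.07 × 5.56 = 22.63 m². Wetted perimeter P = b + 2y = 4.07 + 2×5.56 = 15.19 m.
Hydraulic radius R = A/P = 22.63/15.19 = 1.49 m.
From Manning's equation, V = (1/n) R^(2/3) S^(1/2) = (1/0.037) × 1.49^(2/3) × 0.002^(1/2) = 1.58 m/s.

V = 1.58 m/s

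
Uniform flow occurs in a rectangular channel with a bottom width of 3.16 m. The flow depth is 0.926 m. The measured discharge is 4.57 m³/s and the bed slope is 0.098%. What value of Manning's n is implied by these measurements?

n = 0.014

Flow area A = b·y = 3.16 × 0.926 = 2.926 m². Wetted perimeter P = b + 2y = 3.16 + 2×0.926 = 5.012 m.
Hydraulic radius R = A/P = 2.926/5.012 = 0.5838 m.
Rearranging Manning's equation: n = (1/Q) A R^(2/3) S^(1/2) = (1/4.57) × 2.926 × 0.5838^(2/3) × √0.00098 = 0.014.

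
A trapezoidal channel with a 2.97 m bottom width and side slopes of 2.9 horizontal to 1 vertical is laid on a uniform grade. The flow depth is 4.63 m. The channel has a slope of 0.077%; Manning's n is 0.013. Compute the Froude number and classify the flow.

With bottom width b = 2.97 m and side slope z = 2.9: A = (b + zy)y = (2.97 + 2.9×4.63)×4.63 = 75.92 m²; P = b + 2y√(1+z²) = 2.97 + 2×4.63×3.068 = 31.38 m.
Hydraulic radius R = A/P = 75.92/31.38 = 2.42 m.
V = (1/n) R^(2/3) √S = (1/0.013) × 2.42^(2/3) × √0.00077 = 3.847 m/s. Hydraulic depth D_h = A/T = 75.92/29.82 = 2.546 m.
Froude number Fr = V/√(g·D_h) = 3.847/√(9.81×2.546) = 0.77, which is less than 1, so the flow is subcritical.

subcritical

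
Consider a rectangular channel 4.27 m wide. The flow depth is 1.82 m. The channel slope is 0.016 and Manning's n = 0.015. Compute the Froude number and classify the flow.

Flow area A = b·y = 4.27 × 1.82 = 7.771 m². Wetted perimeter P = b + 2y = 4.27 + 2×1.82 = 7.91 m.
Hydraulic radius R = A/P = 7.771/7.91 = 0.9825 m.
V = (1/n) R^(2/3) √S = (1/0.015) × 0.9825^(2/3) × √0.016 = 8.334 m/s. Hydraulic depth D_h = A/T = 7.771/4.27 = 1.82 m.
Froude number Fr = V/√(g·D_h) = 8.334/√(9.81×1.82) = 1.97, which is greater than 1, so the flow is supercritical.

supercritical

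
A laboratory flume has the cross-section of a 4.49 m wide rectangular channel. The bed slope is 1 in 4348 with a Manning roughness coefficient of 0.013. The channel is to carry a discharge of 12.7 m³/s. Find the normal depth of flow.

Manning's equation rearranged: A R^(2/3) = nQ / (1·√S) = 0.013 × 12.7 / (√0.00023) = 10.89.
Try y = 1.67 m: A R^(2/3) = 7.285 — low.
Try y = 2.24 m: A R^(2/3) = 10.85 — matches.

y_n = 2.24 m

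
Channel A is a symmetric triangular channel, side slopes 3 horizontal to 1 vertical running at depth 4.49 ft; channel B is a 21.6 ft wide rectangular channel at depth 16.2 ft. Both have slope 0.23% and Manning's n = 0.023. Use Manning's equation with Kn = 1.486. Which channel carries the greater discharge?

Channel A: For a triangular section with side slope z = 3: A = zy² = 3×4.49² = 60.48 ft²; P = 2y√(1+z²) = 2×4.49×3.162 = 28.4 ft. Hydraulic radius R = A/P = 60.48/28.4 = 2.13 ft. Q_A = (1.486/0.023)·60.48·2.13^(2/3)·√0.0023 = 310.2 ft³/s.
Channel B: Flow area A = b·y = 21.6 × 16.2 = 349.9 ft². Wetted perimeter P = b + 2y = 21.6 + 2×16.2 = 54 ft. Hydraulic radius R = A/P = 349.9/54 = 6.48 ft. Q_B = (1.486/0.023)·349.9·6.48^(2/3)·√0.0023 = 3769 ft³/s.
Q_A = 310.2 ft³/s vs Q_B = 3769 ft³/s, so channel B carries more.

channel B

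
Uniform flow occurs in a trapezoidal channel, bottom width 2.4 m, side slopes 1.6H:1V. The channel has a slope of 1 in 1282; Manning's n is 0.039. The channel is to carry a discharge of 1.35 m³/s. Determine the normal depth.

Manning's equation rearranged: A R^(2/3) = nQ / (1·√S) = 0.039 × 1.35 / (√0.00078) = 1.885.
Trying y = 0.968 m: A R^(2/3) = 2.814 — over.
Trying y = 0.621 m: A R^(2/3) = 1.227 — short.
Trying y = 0.784 m: A R^(2/3) = 1.887 — ≈ 1.885.

y_n = 0.784 m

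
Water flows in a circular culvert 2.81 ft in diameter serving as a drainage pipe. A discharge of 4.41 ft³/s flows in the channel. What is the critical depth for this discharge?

At critical depth, Q² T / (g A³) = 1, i.e. A³/T = Q²/g = 4.41²/32.2 = 0.604.
Trying y = 0.79 ft: A³/T = 1.156 — too large.
Trying y = 0.501 ft: A³/T = 0.1951 — too small.
Trying y = 0.669 ft: A³/T = 0.6053 — ≈ 0.604.

y_c = 0.669 ft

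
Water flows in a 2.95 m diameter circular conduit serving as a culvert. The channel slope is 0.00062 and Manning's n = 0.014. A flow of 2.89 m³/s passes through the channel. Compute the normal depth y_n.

Manning's equation rearranged: A R^(2/3) = nQ / (1·√S) = 0.014 × 2.89 / (√0.00062) = 1.625.
At y = 0.888 m: A R^(2/3) = 1.1 — too small.
At y = 1.2 m: A R^(2/3) = 1.939 — too large.
At y = 1.09 m: A R^(2/3) = 1.624 — close enough.

y_n = 1.09 m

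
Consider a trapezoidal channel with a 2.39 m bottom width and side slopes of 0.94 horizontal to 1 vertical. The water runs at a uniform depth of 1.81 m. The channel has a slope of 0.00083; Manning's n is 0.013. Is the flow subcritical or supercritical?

With bottom width b = 2.39 m and side slope z = 0.94: A = (b + zy)y = (2.39 + 0.94×1.81)×1.81 = 7.405 m²; P = b + 2y√(1+z²) = 2.39 + 2×1.81×1.372 = 7.358 m.
Hydraulic radius R = A/P = 7.405/7.358 = 1.006 m.
V = (1/n) R^(2/3) √S = (1/0.013) × 1.006^(2/3) × √0.00083 = 2.226 m/s. Hydraulic depth D_h = A/T = 7.405/5.793 = 1.278 m.
Froude number Fr = V/√(g·D_h) = 2.226/√(9.81×1.278) = 0.628, which is less than 1, so the flow is subcritical.

subcritical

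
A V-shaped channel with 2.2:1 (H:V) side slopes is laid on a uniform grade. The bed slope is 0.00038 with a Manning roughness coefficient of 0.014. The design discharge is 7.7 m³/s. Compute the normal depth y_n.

y_n = 1.72 m

Manning's equation rearranged: A R^(2/3) = nQ / (1·√S) = 0.014 × 7.7 / (√0.00038) = 5.53.
Try y = 1.32 m: A R^(2/3) = 2.729 — too small.
Try y = 1.72 m: A R^(2/3) = 5.529 — ≈ 5.53.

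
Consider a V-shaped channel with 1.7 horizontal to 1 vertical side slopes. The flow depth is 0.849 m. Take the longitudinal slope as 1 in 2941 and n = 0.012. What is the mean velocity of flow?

V = 0.786 m/s

For a triangular section with side slope z = 1.7: A = zy² = 1.7×0.849² = 1.225 m²; P = 2y√(1+z²) = 2×0.849×1.972 = 3.349 m.
Hydraulic radius R = A/P = 1.225/3.349 = 0.3659 m.
From Manning's equation, V = (1/n) R^(2/3) S^(1/2) = (1/0.012) × 0.3659^(2/3) × 0.00034^(1/2) = 0.786 m/s.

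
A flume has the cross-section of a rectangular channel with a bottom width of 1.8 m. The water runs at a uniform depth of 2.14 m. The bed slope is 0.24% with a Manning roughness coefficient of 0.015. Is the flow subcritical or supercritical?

subcritical

Flow area A = b·y = 1.8 × 2.14 = 3.852 m². Wetted perimeter P = b + 2y = 1.8 + 2×2.14 = 6.08 m.
Hydraulic radius R = A/P = 3.852/6.08 = 0.6336 m.
V = (1/n) R^(2/3) √S = (1/0.015) × 0.6336^(2/3) × √0.0024 = 2.409 m/s. Hydraulic depth D_h = A/T = 3.852/1.8 = 2.14 m.
Froude number Fr = V/√(g·D_h) = 2.409/√(9.81×2.14) = 0.526, which is less than 1, so the flow is subcritical.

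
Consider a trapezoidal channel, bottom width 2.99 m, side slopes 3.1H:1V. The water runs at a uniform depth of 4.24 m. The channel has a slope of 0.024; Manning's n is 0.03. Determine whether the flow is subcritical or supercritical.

supercritical

With bottom width b = 2.99 m and side slope z = 3.1: A = (b + zy)y = (2.99 + 3.1×4.24)×4.24 = 68.41 m²; P = b + 2y√(1+z²) = 2.99 + 2×4.24×3.257 = 30.61 m.
Hydraulic radius R = A/P = 68.41/30.61 = 2.235 m.
V = (1/n) R^(2/3) √S = (1/0.03) × 2.235^(2/3) × √0.024 = 8.827 m/s. Hydraulic depth D_h = A/T = 68.41/29.28 = 2.337 m.
Froude number Fr = V/√(g·D_h) = 8.827/√(9.81×2.337) = 1.84, which is greater than 1, so the flow is supercritical.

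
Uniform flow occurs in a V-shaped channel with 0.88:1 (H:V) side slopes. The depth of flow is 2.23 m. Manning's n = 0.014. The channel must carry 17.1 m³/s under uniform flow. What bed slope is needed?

S = 0.0045

For a triangular section with side slope z = 0.88: A = zy² = 0.88×2.23² = 4.376 m²; P = 2y√(1+z²) = 2×2.23×1.332 = 5.941 m.
Hydraulic radius R = A/P = 4.376/5.941 = 0.7366 m.
From Manning's equation, S = [nQ / (1 A R^(2/3))]² = [0.014 × 17.1 / (1 × 4.376 × 0.7366^(2/3))]² = 0.0045.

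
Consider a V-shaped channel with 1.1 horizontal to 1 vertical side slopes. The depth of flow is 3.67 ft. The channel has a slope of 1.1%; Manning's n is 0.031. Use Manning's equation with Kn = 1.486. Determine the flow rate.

Q = 91.3 ft³/s

For a triangular section with side slope z = 1.1: A = zy² = 1.1×3.67² = 14.82 ft²; P = 2y√(1+z²) = 2×3.67×1.487 = 10.91 ft.
Hydraulic radius R = A/P = 14.82/10.91 = 1.358 ft.
Manning's equation: Q = (1.486/n) A R^(2/3) S^(1/2) = (1.486/0.031) × 14.82 × 1.358^(2/3) × 0.011^(1/2) = 91.3 ft³/s.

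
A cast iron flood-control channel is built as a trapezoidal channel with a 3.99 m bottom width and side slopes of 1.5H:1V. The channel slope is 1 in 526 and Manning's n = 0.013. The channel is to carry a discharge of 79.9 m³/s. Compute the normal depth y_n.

Manning's equation rearranged: A R^(2/3) = nQ / (1·√S) = 0.013 × 79.9 / (√0.001901) = 23.82.
Try y = 1.85 m: A R^(2/3) = 13.93 — too small.
Try y = 3 m: A R^(2/3) = 36.57 — too large.
Try y = 2.43 m: A R^(2/3) = 23.82 — close enough.

y_n = 2.43 m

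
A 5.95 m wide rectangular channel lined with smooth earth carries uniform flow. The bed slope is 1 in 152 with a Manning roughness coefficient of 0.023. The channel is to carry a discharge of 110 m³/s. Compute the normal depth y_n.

Manning's equation rearranged: A R^(2/3) = nQ / (1·√S) = 0.023 × 110 / (√0.006579) = 31.19.
Trying y = 2.91 m: A R^(2/3) = 22.4 — low.
Trying y = 4.75 m: A R^(2/3) = 42.27 — high.
Trying y = 3.74 m: A R^(2/3) = 31.16 — matches.

y_n = 3.74 m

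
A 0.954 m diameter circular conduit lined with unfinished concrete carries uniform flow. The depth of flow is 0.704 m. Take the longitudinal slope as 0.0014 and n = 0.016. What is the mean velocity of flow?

V = 1.02 m/s

For a circular section of diameter D = 0.954 m at depth y = 0.704 m, the central angle is θ = 2 arccos(1 − 2y/D) = 4.134 rad. Then A = (D²/8)(θ − sin θ) = 0.5655 m² and P = Dθ/2 = 1.972 m.
Hydraulic radius R = A/P = 0.5655/1.972 = 0.2868 m.
From Manning's equation, V = (1/n) R^(2/3) S^(1/2) = (1/0.016) × 0.2868^(2/3) × 0.0014^(1/2) = 1.02 m/s.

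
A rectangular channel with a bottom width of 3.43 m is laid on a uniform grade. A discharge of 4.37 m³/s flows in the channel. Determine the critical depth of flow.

y_c = 0.549 m

For a rectangular channel, critical depth y_c = (q²/g)^(1/3) where q = Q/b = 4.37/3.43 = 1.274 m²/s.
So y_c = (1.274²/9.81)^(1/3) = 0.549 m.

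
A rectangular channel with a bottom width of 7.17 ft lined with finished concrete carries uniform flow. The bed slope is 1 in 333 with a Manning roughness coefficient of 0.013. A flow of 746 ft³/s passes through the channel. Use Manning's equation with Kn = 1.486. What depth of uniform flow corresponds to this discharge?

Manning's equation rearranged: A R^(2/3) = nQ / (1.486·√S) = 0.013 × 746 / (1.486 × √0.003003) = 119.1.
Trying y = 9.64 ft: A R^(2/3) = 131.1 — high.
Trying y = 6.14 ft: A R^(2/3) = 75.89 — low.
Trying y = 8.89 ft: A R^(2/3) = 119.1 — close enough.

y_n = 8.89 ft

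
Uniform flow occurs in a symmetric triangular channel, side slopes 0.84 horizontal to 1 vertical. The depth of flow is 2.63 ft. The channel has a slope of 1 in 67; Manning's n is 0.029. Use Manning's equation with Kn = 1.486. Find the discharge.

Q = 32.5 ft³/s

For a triangular section with side slope z = 0.84: A = zy² = 0.84×2.63² = 5.81 ft²; P = 2y√(1+z²) = 2×2.63×1.306 = 6.869 ft.
Hydraulic radius R = A/P = 5.81/6.869 = 0.8458 ft.
Manning's equation: Q = (1.486/n) A R^(2/3) S^(1/2) = (1.486/0.029) × 5.81 × 0.8458^(2/3) × 0.01493^(1/2) = 32.5 ft³/s.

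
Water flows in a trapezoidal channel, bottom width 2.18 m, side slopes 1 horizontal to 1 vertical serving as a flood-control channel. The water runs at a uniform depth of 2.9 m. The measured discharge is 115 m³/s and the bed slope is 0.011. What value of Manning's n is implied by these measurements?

n = 0.017

With bottom width b = 2.18 m and side slope z = 1: A = (b + zy)y = (2.18 + 1×2.9)×2.9 = 14.73 m²; P = b + 2y√(1+z²) = 2.18 + 2×2.9×1.414 = 10.38 m.
Hydraulic radius R = A/P = 14.73/10.38 = 1.419 m.
Rearranging Manning's equation: n = (1/Q) A R^(2/3) S^(1/2) = (1/115) × 14.73 × 1.419^(2/3) × √0.011 = 0.017.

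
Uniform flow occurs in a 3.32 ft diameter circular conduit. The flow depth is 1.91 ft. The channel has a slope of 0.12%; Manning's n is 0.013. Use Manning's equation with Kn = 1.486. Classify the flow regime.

subcritical

For a circular section of diameter D = 3.32 ft at depth y = 1.91 ft, the central angle is θ = 2 arccos(1 − 2y/D) = 3.444 rad. Then A = (D²/8)(θ − sin θ) = 5.155 ft² and P = Dθ/2 = 5.717 ft.
Hydraulic radius R = A/P = 5.155/5.717 = 0.9018 ft.
V = (1.486/n) R^(2/3) √S = (1.486/0.013) × 0.9018^(2/3) × √0.0012 = 3.696 ft/s. Hydraulic depth D_h = A/T = 5.155/3.282 = 1.571 ft.
Froude number Fr = V/√(g·D_h) = 3.696/√(32.2×1.571) = 0.52, which is less than 1, so the flow is subcritical.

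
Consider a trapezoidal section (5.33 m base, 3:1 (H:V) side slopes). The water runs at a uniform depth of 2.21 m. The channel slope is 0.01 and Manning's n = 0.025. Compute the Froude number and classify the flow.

With bottom width b = 5.33 m and side slope z = 3: A = (b + zy)y = (5.33 + 3×2.21)×2.21 = 26.43 m²; P = b + 2y√(1+z²) = 5.33 + 2×2.21×3.162 = 19.31 m.
Hydraulic radius R = A/P = 26.43/19.31 = 1.369 m.
V = (1/n) R^(2/3) √S = (1/0.025) × 1.369^(2/3) × √0.01 = 4.932 m/s. Hydraulic depth D_h = A/T = 26.43/18.59 = 1.422 m.
Froude number Fr = V/√(g·D_h) = 4.932/√(9.81×1.422) = 1.32, which is greater than 1, so the flow is supercritical.

supercritical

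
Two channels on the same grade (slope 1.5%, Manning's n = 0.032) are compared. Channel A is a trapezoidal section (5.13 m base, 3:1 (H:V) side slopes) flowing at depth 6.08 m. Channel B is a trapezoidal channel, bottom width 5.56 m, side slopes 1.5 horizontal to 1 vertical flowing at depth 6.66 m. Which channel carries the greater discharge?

Channel A: With bottom width b = 5.13 m and side slope z = 3: A = (b + zy)y = (5.13 + 3×6.08)×6.08 = 142.1 m²; P = b + 2y√(1+z²) = 5.13 + 2×6.08×3.162 = 43.58 m. Hydraulic radius R = A/P = 142.1/43.58 = 3.26 m. Q_A = (1/0.032)·142.1·3.26^(2/3)·√0.015 = 1196 m³/s.
Channel B: With bottom width b = 5.56 m and side slope z = 1.5: A = (b + zy)y = (5.56 + 1.5×6.66)×6.66 = 103.6 m²; P = b + 2y√(1+z²) = 5.56 + 2×6.66×1.803 = 29.57 m. Hydraulic radius R = A/P = 103.6/29.57 = 3.502 m. Q_B = (1/0.032)·103.6·3.502^(2/3)·√0.015 = 914.1 m³/s.
Q_A = 1196 m³/s vs Q_B = 914.1 m³/s, so channel A carries more.

channel A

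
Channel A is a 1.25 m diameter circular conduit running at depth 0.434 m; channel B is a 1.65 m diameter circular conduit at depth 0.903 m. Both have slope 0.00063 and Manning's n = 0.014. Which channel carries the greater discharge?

channel B

Channel A: For a circular section of diameter D = 1.25 m at depth y = 0.434 m, the central angle is θ = 2 arccos(1 − 2y/D) = 2.52 rad. Then A = (D²/8)(θ − sin θ) = 0.3786 m² and P = Dθ/2 = 1.575 m. Hydraulic radius R = A/P = 0.3786/1.575 = 0.2403 m. Q_A = (1/0.014)·0.3786·0.2403^(2/3)·√0.00063 = 0.2624 m³/s.
Channel B: For a circular section of diameter D = 1.65 m at depth y = 0.903 m, the central angle is θ = 2 arccos(1 − 2y/D) = 3.331 rad. Then A = (D²/8)(θ − sin θ) = 1.198 m² and P = Dθ/2 = 2.748 m. Hydraulic radius R = A/P = 1.198/2.748 = 0.4358 m. Q_B = (1/0.014)·1.198·0.4358^(2/3)·√0.00063 = 1.234 m³/s.
Q_A = 0.2624 m³/s vs Q_B = 1.234 m³/s, so channel B carries more.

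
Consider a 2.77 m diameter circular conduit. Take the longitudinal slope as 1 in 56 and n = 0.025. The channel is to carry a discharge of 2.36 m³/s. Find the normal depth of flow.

Manning's equation rearranged: A R^(2/3) = nQ / (1·√S) = 0.025 × 2.36 / (√0.01786) = 0.4415.
Trying y = 0.465 m: A R^(2/3) = 0.2891 — too small.
Trying y = 0.655 m: A R^(2/3) = 0.5784 — too large.
Trying y = 0.573 m: A R^(2/3) = 0.4422 — matches.

y_n = 0.573 m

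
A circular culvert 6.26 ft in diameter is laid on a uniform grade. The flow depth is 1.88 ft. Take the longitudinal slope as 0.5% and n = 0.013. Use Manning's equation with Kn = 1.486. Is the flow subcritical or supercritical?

supercritical

For a circular section of diameter D = 6.26 ft at depth y = 1.88 ft, the central angle is θ = 2 arccos(1 − 2y/D) = 2.32 rad. Then A = (D²/8)(θ − sin θ) = 7.777 ft² and P = Dθ/2 = 7.261 ft.
Hydraulic radius R = A/P = 7.777/7.261 = 1.071 ft.
V = (1.486/n) R^(2/3) √S = (1.486/0.013) × 1.071^(2/3) × √0.005 = 8.461 ft/s. Hydraulic depth D_h = A/T = 7.777/5.739 = 1.355 ft.
Froude number Fr = V/√(g·D_h) = 8.461/√(32.2×1.355) = 1.28, which is greater than 1, so the flow is supercritical.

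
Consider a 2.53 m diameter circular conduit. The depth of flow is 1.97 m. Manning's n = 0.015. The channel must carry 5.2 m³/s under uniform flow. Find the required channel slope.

S = 0.00049

For a circular section of diameter D = 2.53 m at depth y = 1.97 m, the central angle is θ = 2 arccos(1 − 2y/D) = 4.324 rad. Then A = (D²/8)(θ − sin θ) = 4.2 m² and P = Dθ/2 = 5.47 m.
Hydraulic radius R = A/P = 4.2/5.47 = 0.7679 m.
From Manning's equation, S = [nQ / (1 A R^(2/3))]² = [0.015 × 5.2 / (1 × 4.2 × 0.7679^(2/3))]² = 0.00049.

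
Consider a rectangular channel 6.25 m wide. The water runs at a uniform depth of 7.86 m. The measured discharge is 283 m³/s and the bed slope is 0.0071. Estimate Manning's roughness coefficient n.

n = 0.025

Flow area A = b·y = 6.25 × 7.86 = 49.12 m². Wetted perimeter P = b + 2y = 6.25 + 2×7.86 = 21.97 m.
Hydraulic radius R = A/P = 49.12/21.97 = 2.236 m.
Rearranging Manning's equation: n = (1/Q) A R^(2/3) S^(1/2) = (1/283) × 49.12 × 2.236^(2/3) × √0.0071 = 0.025.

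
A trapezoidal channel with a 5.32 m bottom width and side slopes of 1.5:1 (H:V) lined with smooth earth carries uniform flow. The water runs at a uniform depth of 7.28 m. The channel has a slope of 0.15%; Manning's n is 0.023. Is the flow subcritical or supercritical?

subcritical

With bottom width b = 5.32 m and side slope z = 1.5: A = (b + zy)y = (5.32 + 1.5×7.28)×7.28 = 118.2 m²; P = b + 2y√(1+z²) = 5.32 + 2×7.28×1.803 = 31.57 m.
Hydraulic radius R = A/P = 118.2/31.57 = 3.745 m.
V = (1/n) R^(2/3) √S = (1/0.023) × 3.745^(2/3) × √0.0015 = 4.061 m/s. Hydraulic depth D_h = A/T = 118.2/27.16 = 4.353 m.
Froude number Fr = V/√(g·D_h) = 4.061/√(9.81×4.353) = 0.621, which is less than 1, so the flow is subcritical.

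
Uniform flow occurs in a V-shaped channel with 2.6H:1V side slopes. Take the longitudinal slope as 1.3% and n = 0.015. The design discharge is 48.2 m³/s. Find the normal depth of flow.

y_n = 1.69 m

Manning's equation rearranged: A R^(2/3) = nQ / (1·√S) = 0.015 × 48.2 / (√0.013) = 6.341.
Trying y = 1.94 m: A R^(2/3) = 9.158 — over.
Trying y = 1.38 m: A R^(2/3) = 3.693 — short.
Trying y = 1.69 m: A R^(2/3) = 6.339 — ≈ 6.341.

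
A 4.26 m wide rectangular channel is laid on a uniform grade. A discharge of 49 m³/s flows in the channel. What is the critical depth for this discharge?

For a rectangular channel, critical depth y_c = (q²/g)^(1/3) where q = Q/b = 49/4.26 = 11.5 m²/s.
So y_c = (11.5²/9.81)^(1/3) = 2.38 m.

y_c = 2.38 m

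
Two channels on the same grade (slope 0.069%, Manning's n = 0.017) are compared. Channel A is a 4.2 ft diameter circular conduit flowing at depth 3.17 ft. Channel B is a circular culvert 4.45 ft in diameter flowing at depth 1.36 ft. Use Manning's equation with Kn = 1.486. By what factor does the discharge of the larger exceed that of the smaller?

3.88

Channel A: For a circular section of diameter D = 4.2 ft at depth y = 3.17 ft, the central angle is θ = 2 arccos(1 − 2y/D) = 4.211 rad. Then A = (D²/8)(θ − sin θ) = 11.22 ft² and P = Dθ/2 = 8.843 ft. Hydraulic radius R = A/P = 11.22/8.843 = 1.269 ft. Q_A = (1.486/0.017)·11.22·1.269^(2/3)·√0.00069 = 30.19 ft³/s.
Channel B: For a circular section of diameter D = 4.45 ft at depth y = 1.36 ft, the central angle is θ = 2 arccos(1 − 2y/D) = 2.343 rad. Then A = (D²/8)(θ − sin θ) = 4.026 ft² and P = Dθ/2 = 5.213 ft. Hydraulic radius R = A/P = 4.026/5.213 = 0.7724 ft. Q_B = (1.486/0.017)·4.026·0.7724^(2/3)·√0.00069 = 7.783 ft³/s.
The larger discharge is 30.19 ft³/s and the smaller is 7.783 ft³/s; the ratio is 3.88.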